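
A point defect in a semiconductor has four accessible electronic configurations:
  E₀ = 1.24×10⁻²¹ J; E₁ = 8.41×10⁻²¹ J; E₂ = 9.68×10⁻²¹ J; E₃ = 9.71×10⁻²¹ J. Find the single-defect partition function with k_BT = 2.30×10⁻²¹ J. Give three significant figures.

Z = 0.639

Eᵢ/kT = 0.53913, 3.6565, 4.2087, 4.2217.
Z = Σ e^(−Eᵢ/kT) = e^(−0.53913) + e^(−3.6565) + e^(−4.2087) + e^(−4.2217) = 0.58326 + 0.025823 + 0.014866 + 0.014674 = 0.63862.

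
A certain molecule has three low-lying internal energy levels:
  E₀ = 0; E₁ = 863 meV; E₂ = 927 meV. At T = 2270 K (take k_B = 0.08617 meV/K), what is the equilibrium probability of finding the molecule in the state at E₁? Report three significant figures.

k_BT = 0.08617 × 2270 K = 195.61 meV.
Eᵢ/kT = 0, 4.4118, 4.7390.
Z = Σ e^(−Eᵢ/kT) = e^(−0) + e^(−4.4118) + e^(−4.7390) = 1.0000 + 0.012133 + 0.0087474 = 1.0209.
P₁ = e^(−E₁/kT) / Z = 0.012133/1.0209 = 0.0119.

0.0119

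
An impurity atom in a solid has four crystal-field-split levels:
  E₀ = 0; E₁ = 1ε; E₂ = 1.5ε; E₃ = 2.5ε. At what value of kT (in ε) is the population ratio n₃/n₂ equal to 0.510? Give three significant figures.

n₃/n₂ = exp[−(E₃−E₂)/kT] = 0.510.
⇒ (E₃−E₂)/kT = ln(1/0.510) = ln(1.9608) = 0.67335.
kT = 1.0ε / 0.67335 = 1.49 ε.

1.49 ε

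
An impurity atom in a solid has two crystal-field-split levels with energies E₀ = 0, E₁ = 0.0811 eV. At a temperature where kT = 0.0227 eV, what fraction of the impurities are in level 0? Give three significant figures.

Eᵢ/kT = 0, 3.5727.
Z = Σ e^(−Eᵢ/kT) = e^(−0) + e^(−3.5727) = 1.0000 + 0.028080 = 1.0281.
P₀ = e^(−E₀/kT) / Z = 1.0000/1.0281 = 0.973.

0.973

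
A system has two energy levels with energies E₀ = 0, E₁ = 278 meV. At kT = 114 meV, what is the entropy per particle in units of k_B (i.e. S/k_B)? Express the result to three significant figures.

0.279

Eᵢ/kT = 0, 2.4386.
Z = Σ e^(−Eᵢ/kT) = e^(−0) + e^(−2.4386) = 1.0000 + 0.087283 = 1.0873.
⟨E⟩ = Σ EᵢPᵢ = 22.316 meV.
S/k_B = ln Z + ⟨E⟩/kT = ln(1.0873) + 22.316/114 = 0.083698 + 0.19575 = 0.279.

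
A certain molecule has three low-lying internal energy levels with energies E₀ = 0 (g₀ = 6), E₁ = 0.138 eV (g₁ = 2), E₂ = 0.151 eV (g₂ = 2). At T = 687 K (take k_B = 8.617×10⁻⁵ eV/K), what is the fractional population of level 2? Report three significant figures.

k_BT = 8.617×10⁻⁵ × 687 K = 0.059199 eV.
Eᵢ/kT = 0, 2.3311, 2.5507.
Z = Σ gᵢe^(−Eᵢ/kT) = 6·e^(−0) + 2·e^(−2.3311) + 2·e^(−2.5507) = 6.0000 + 0.19438 + 0.15605 = 6.3504.
P₂ = g₂ e^(−E₂/kT) / Z = 0.15605/6.3504 = 0.0246.

0.0246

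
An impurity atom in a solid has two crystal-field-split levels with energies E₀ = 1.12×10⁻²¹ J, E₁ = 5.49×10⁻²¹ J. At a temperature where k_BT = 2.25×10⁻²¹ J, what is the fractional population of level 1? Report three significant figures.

Eᵢ/kT = 0.49778, 2.4400.
Z = Σ e^(−Eᵢ/kT) = e^(−0.49778) + e^(−2.4400) = 0.60788 + 0.087161 = 0.69504.
P₁ = e^(−E₁/kT) / Z = 0.087161/0.69504 = 0.125.

0.125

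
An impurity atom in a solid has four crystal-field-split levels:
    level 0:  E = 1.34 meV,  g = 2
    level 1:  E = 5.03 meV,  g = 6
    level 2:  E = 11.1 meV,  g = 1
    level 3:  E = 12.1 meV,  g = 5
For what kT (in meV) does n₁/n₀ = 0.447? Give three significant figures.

n₁/n₀ = (g₁/g₀) exp[−(E₁−E₀)/kT] = 0.447.
⇒ (E₁−E₀)/kT = ln((6/2)/0.447) = ln(6.7114) = 1.9038.
kT = 3.69 meV / 1.9038 = 1.94 meV.

1.94 meV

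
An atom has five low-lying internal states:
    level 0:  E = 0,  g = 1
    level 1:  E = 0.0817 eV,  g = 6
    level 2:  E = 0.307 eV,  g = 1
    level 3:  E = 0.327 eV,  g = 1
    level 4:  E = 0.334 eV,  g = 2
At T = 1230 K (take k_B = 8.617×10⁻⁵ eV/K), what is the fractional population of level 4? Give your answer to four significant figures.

0.02160

k_BT = 8.617×10⁻⁵ × 1230 K = 0.105989 eV.
Eᵢ/kT = 0, 0.770835, 2.89653, 3.08523, 3.15127.
Z = Σ gᵢe^(−Eᵢ/kT) = 1·e^(−0) + 6·e^(−0.770835) + 1·e^(−2.89653) + 1·e^(−3.08523) + 2·e^(−3.15127) = 1.00000 + 2.77576 + 0.0552145 + 0.0457195 + 0.0855955 = 3.96229.
P₄ = g₄ e^(−E₄/kT) / Z = 0.0855955/3.96229 = 0.02160.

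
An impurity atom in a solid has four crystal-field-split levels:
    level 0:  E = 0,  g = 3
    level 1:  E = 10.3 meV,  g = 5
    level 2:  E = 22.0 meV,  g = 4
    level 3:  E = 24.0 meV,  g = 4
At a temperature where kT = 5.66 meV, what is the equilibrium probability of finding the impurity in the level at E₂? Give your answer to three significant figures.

0.0208

Eᵢ/kT = 0, 1.8198, 3.8869, 4.2403.
Z = Σ gᵢe^(−Eᵢ/kT) = 3·e^(−0) + 5·e^(−1.8198) + 4·e^(−3.8869) + 4·e^(−4.2403) = 3.0000 + 0.81029 + 0.082035 + 0.057613 = 3.9499.
P₂ = g₂ e^(−E₂/kT) / Z = 0.082035/3.9499 = 0.0208.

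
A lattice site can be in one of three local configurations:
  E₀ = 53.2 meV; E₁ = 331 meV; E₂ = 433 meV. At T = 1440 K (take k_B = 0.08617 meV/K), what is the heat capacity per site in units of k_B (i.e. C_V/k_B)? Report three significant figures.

0.734

k_BT = 0.08617 × 1440 K = 124.08 meV.
Eᵢ/kT = 0.42876, 2.6676, 3.4897.
Z = Σ e^(−Eᵢ/kT) = e^(−0.42876) + e^(−2.6676) + e^(−3.4897) = 0.65132 + 0.069419 + 0.030510 = 0.75125.
⟨E⟩ = 94.294 meV, ⟨E²⟩ = 20192 meV².
C_V/k_B = (⟨E²⟩ − ⟨E⟩²)/(kT)² = (20192 − 8891.4)/15396 = 0.734.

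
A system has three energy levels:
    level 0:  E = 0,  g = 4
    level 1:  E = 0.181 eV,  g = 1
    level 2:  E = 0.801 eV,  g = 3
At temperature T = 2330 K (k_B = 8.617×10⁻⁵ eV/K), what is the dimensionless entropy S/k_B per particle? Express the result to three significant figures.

1.63

k_BT = 8.617×10⁻⁵ × 2330 K = 0.20078 eV.
Eᵢ/kT = 0, 0.90148, 3.9894.
Z = Σ gᵢe^(−Eᵢ/kT) = 4·e^(−0) + 1·e^(−0.90148) + 3·e^(−3.9894) = 4.0000 + 0.40597 + 0.055532 = 4.4615.
⟨E⟩ = Σ EᵢPᵢ = 0.026440 eV.
S/k_B = ln Z + ⟨E⟩/kT = ln(4.4615) + 0.026440/0.20078 = 1.4955 + 0.13169 = 1.63.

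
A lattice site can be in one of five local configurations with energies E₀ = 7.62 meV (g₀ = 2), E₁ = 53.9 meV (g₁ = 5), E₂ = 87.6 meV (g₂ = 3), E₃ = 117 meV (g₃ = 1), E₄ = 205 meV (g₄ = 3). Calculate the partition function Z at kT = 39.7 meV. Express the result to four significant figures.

Eᵢ/kT = 0.191940, 1.35768, 2.20655, 2.94710, 5.16373.
Z = Σ gᵢe^(−Eᵢ/kT) = 2·e^(−0.191940) + 5·e^(−1.35768) + 3·e^(−2.20655) + 1·e^(−2.94710) + 3·e^(−5.16373) = 1.65071 + 1.28628 + 0.330239 + 0.0524917 + 0.0171610 = 3.33688.

Z = 3.337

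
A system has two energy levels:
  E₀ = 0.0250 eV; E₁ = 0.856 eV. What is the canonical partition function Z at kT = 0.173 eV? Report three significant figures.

Eᵢ/kT = 0.14451, 4.9480.
Z = Σ e^(−Eᵢ/kT) = e^(−0.14451) + e^(−4.9480) = 0.86545 + 0.0070976 = 0.87255.

Z = 0.873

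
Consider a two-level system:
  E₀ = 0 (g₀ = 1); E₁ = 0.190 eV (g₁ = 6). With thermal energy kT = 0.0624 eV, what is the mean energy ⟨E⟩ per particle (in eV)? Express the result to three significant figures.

0.0422 eV

Eᵢ/kT = 0, 3.0449.
Z = Σ gᵢe^(−Eᵢ/kT) = 1·e^(−0) + 6·e^(−3.0449) = 1.0000 + 0.28561 = 1.2856.
⟨E⟩ = Σ Eᵢ gᵢe^(−Eᵢ/kT) / Z = (0·1.0000 + 0.190·0.28561) / 1.2856 = 0.0422 eV.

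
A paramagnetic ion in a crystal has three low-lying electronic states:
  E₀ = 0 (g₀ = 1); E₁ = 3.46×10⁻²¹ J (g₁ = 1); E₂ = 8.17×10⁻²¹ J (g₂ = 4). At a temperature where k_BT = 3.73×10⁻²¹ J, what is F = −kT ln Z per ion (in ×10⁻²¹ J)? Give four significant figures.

-2.281 ×10⁻²¹ J

Eᵢ/kT = 0, 0.927614, 2.19035.
Z = Σ gᵢe^(−Eᵢ/kT) = 1·e^(−0) + 1·e^(−0.927614) + 4·e^(−2.19035) = 1.00000 + 0.395496 + 0.447510 = 1.84301.
F = −kT ln Z = −3.73 × ln(1.84301) = −3.73 × 0.611400 = -2.281 ×10⁻²¹ J.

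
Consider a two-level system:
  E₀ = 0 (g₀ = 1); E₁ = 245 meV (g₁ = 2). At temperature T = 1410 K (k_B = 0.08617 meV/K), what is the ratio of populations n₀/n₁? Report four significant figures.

3.756

k_BT = 0.08617 × 1410 K = 121.500 meV.
n₀/n₁ = (g₀/g₁) exp[−(E₀−E₁)/kT] = (1/2) × exp(−(-245 meV)/(121.500 meV)) = (1/2) × exp(2.01646) = 3.756.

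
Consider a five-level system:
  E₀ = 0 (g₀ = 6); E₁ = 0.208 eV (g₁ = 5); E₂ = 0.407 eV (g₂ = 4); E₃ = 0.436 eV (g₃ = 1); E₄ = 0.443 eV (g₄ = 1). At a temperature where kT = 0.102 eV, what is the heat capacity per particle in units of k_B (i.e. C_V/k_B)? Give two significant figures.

Eᵢ/kT = 0, 2.039, 3.990, 4.275, 4.343.
Z = Σ gᵢe^(−Eᵢ/kT) = 6·e^(−0) + 5·e^(−2.039) + 4·e^(−3.990) + 1·e^(−4.275) + 1·e^(−4.343) = 6.000 + 0.6508 + 0.07400 + 0.01391 + 0.01300 = 6.752.
⟨E⟩ = 0.02626 eV, ⟨E²⟩ = 0.006755 eV².
C_V/k_B = (⟨E²⟩ − ⟨E⟩²)/(kT)² = (0.006755 − 0.0006896)/0.01040 = 0.58.

0.58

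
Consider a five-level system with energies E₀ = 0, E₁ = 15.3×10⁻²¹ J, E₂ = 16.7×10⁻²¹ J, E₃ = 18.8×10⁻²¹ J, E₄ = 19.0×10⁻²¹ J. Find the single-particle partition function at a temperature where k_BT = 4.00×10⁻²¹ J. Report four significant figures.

Eᵢ/kT = 0, 3.82500, 4.17500, 4.70000, 4.75000.
Z = Σ e^(−Eᵢ/kT) = e^(−0) + e^(−3.82500) + e^(−4.17500) + e^(−4.70000) + e^(−4.75000) = 1.00000 + 0.0218184 + 0.0153752 + 0.00909528 + 0.00865170 = 1.05494.

Z = 1.055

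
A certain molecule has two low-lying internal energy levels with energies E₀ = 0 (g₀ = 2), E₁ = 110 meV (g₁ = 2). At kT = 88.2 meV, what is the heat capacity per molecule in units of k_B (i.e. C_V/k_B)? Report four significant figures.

0.2697

Eᵢ/kT = 0, 1.24717.
Z = Σ gᵢe^(−Eᵢ/kT) = 2·e^(−0) + 2·e^(−1.24717) = 2.00000 + 0.574634 = 2.57463.
⟨E⟩ = 24.5510 meV, ⟨E²⟩ = 2700.61 meV².
C_V/k_B = (⟨E²⟩ − ⟨E⟩²)/(kT)² = (2700.61 − 602.752)/7779.24 = 0.2697.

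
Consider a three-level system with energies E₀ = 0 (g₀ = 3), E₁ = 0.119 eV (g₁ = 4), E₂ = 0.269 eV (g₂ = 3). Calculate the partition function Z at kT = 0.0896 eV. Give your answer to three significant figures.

Z = 4.21

Eᵢ/kT = 0, 1.3281, 3.0022.
Z = Σ gᵢe^(−Eᵢ/kT) = 3·e^(−0) + 4·e^(−1.3281) + 3·e^(−3.0022) = 3.0000 + 1.0599 + 0.14903 = 4.2089.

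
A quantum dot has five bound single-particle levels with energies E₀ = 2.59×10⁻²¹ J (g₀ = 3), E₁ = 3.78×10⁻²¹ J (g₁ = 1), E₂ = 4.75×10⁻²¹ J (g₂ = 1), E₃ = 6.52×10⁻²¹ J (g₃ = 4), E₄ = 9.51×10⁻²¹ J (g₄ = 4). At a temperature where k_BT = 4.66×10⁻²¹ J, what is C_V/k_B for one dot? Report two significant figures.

0.27

Eᵢ/kT = 0.5558, 0.8112, 1.019, 1.399, 2.041.
Z = Σ gᵢe^(−Eᵢ/kT) = 3·e^(−0.5558) + 1·e^(−0.8112) + 1·e^(−1.019) + 4·e^(−1.399) + 4·e^(−2.041) = 1.721 + 0.4443 + 0.3610 + 0.9874 + 0.5196 = 4.033.
⟨E⟩ = 4.768, ⟨E²⟩ = 28.52.
C_V/k_B = (⟨E²⟩ − ⟨E⟩²)/(kT)² = (28.52 − 22.73)/21.72 = 0.27.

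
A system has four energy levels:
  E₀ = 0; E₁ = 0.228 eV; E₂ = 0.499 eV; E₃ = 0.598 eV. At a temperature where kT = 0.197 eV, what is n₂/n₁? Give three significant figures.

n₂/n₁ = exp[−(E₂−E₁)/kT] = exp(−(0.271 eV)/(0.197 eV)) = exp(-1.3756) = 0.253.

0.253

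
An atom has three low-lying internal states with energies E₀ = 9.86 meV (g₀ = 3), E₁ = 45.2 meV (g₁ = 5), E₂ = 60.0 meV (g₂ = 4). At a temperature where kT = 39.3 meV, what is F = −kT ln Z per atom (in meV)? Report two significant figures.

-62 meV

Eᵢ/kT = 0.2509, 1.150, 1.527.
Z = Σ gᵢe^(−Eᵢ/kT) = 3·e^(−0.2509) + 5·e^(−1.150) + 4·e^(−1.527) = 2.334 + 1.583 + 0.8687 = 4.786.
F = −kT ln Z = −39.3 × ln(4.786) = −39.3 × 1.566 = -62 meV.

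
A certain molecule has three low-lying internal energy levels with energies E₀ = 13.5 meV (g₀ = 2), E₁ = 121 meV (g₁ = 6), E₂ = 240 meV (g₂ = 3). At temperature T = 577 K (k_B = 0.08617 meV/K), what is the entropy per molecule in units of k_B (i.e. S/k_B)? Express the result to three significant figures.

k_BT = 0.08617 × 577 K = 49.720 meV.
Eᵢ/kT = 0.27152, 2.4336, 4.8270.
Z = Σ gᵢe^(−Eᵢ/kT) = 2·e^(−0.27152) + 6·e^(−2.4336) + 3·e^(−4.8270) = 1.5244 + 0.52632 + 0.024032 = 2.0748.
⟨E⟩ = Σ EᵢPᵢ = 43.393 meV.
S/k_B = ln Z + ⟨E⟩/kT = ln(2.0748) + 43.393/49.720 = 0.72986 + 0.87275 = 1.60.

1.60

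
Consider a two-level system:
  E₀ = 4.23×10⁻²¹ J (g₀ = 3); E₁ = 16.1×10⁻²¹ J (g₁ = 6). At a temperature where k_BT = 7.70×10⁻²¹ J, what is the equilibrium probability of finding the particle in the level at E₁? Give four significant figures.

Eᵢ/kT = 0.549351, 2.09091.
Z = Σ gᵢe^(−Eᵢ/kT) = 3·e^(−0.549351) + 6·e^(−2.09091) = 1.73197 + 0.741448 = 2.47342.
P₁ = g₁ e^(−E₁/kT) / Z = 0.741448/2.47342 = 0.2998.

0.2998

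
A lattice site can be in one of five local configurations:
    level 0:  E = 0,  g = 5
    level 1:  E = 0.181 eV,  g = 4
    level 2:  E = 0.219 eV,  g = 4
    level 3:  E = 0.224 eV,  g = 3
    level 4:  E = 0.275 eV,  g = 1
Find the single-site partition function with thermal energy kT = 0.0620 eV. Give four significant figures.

Z = 5.426

Eᵢ/kT = 0, 2.91935, 3.53226, 3.61290, 4.43548.
Z = Σ gᵢe^(−Eᵢ/kT) = 5·e^(−0) + 4·e^(−2.91935) + 4·e^(−3.53226) + 3·e^(−3.61290) + 1·e^(−4.43548) = 5.00000 + 0.215875 + 0.116955 + 0.0809205 + 0.0118494 = 5.42560.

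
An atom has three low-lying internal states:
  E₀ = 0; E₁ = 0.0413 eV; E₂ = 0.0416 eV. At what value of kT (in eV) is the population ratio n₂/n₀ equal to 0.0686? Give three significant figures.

n₂/n₀ = exp[−(E₂−E₀)/kT] = 0.0686.
⇒ (E₂−E₀)/kT = ln(1/0.0686) = ln(14.577) = 2.6794.
kT = 0.0416 eV / 2.6794 = 0.0155 eV.

0.0155 eV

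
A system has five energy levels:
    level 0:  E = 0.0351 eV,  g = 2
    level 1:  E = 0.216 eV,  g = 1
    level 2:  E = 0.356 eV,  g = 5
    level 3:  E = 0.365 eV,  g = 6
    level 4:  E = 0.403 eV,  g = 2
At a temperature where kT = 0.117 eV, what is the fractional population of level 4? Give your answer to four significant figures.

0.02893

Eᵢ/kT = 0.300000, 1.84615, 3.04274, 3.11966, 3.44444.
Z = Σ gᵢe^(−Eᵢ/kT) = 2·e^(−0.300000) + 1·e^(−1.84615) + 5·e^(−3.04274) + 6·e^(−3.11966) + 2·e^(−3.44444) = 1.48164 + 0.157844 + 0.238520 + 0.265033 + 0.0638453 = 2.20688.
P₄ = g₄ e^(−E₄/kT) / Z = 0.0638453/2.20688 = 0.02893.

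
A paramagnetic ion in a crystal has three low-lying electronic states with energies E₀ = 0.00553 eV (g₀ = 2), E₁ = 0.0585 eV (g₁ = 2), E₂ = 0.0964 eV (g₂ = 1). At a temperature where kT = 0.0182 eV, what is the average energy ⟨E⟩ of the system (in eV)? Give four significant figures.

0.008548 eV

Eᵢ/kT = 0.303846, 3.21429, 5.29670.
Z = Σ gᵢe^(−Eᵢ/kT) = 2·e^(−0.303846) + 2·e^(−3.21429) + 1·e^(−5.29670) = 1.47595 + 0.0803677 + 0.00500809 = 1.56133.
⟨E⟩ = Σ Eᵢ gᵢe^(−Eᵢ/kT) / Z = (0.00553·1.47595 + 0.0585·0.0803677 + 0.0964·0.00500809) / 1.56133 = 0.008548 eV.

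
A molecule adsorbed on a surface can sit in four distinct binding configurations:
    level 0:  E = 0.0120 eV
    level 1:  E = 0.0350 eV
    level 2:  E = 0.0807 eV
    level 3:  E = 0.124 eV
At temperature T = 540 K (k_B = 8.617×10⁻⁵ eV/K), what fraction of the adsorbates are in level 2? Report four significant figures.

k_BT = 8.617×10⁻⁵ × 540 K = 0.0465318 eV.
Eᵢ/kT = 0.257888, 0.752174, 1.73430, 2.66484.
Z = Σ e^(−Eᵢ/kT) = e^(−0.257888) + e^(−0.752174) + e^(−1.73430) + e^(−2.66484) = 0.772682 + 0.471341 + 0.176524 + 0.0696105 = 1.49016.
P₂ = e^(−E₂/kT) / Z = 0.176524/1.49016 = 0.1185.

0.1185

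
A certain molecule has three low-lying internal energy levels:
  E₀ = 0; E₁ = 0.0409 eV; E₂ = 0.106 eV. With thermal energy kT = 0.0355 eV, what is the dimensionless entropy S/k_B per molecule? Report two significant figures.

0.69

Eᵢ/kT = 0, 1.152, 2.986.
Z = Σ e^(−Eᵢ/kT) = e^(−0) + e^(−1.152) + e^(−2.986) = 1.000 + 0.3160 + 0.05049 = 1.366.
⟨E⟩ = Σ EᵢPᵢ = 0.01338 eV.
S/k_B = ln Z + ⟨E⟩/kT = ln(1.366) + 0.01338/0.0355 = 0.3119 + 0.3769 = 0.69.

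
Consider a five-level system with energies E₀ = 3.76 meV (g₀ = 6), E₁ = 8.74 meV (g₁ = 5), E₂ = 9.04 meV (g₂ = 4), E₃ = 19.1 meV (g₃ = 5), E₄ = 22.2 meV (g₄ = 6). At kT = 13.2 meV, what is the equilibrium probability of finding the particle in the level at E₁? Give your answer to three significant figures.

0.226

Eᵢ/kT = 0.28485, 0.66212, 0.68485, 1.4470, 1.6818.
Z = Σ gᵢe^(−Eᵢ/kT) = 6·e^(−0.28485) + 5·e^(−0.66212) + 4·e^(−0.68485) + 5·e^(−1.4470) + 6·e^(−1.6818) = 4.5128 + 2.5788 + 2.0167 + 1.1764 + 1.1162 = 11.401.
P₁ = g₁ e^(−E₁/kT) / Z = 2.5788/11.401 = 0.226.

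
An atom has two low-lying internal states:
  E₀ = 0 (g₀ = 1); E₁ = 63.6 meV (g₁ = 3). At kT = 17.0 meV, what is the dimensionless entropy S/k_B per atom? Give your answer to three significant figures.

Eᵢ/kT = 0, 3.7412.
Z = Σ gᵢe^(−Eᵢ/kT) = 1·e^(−0) + 3·e^(−3.7412) = 1.0000 + 0.071177 = 1.0712.
⟨E⟩ = Σ EᵢPᵢ = 4.2260 meV.
S/k_B = ln Z + ⟨E⟩/kT = ln(1.0712) + 4.2260/17.0 = 0.068780 + 0.24859 = 0.317.

0.317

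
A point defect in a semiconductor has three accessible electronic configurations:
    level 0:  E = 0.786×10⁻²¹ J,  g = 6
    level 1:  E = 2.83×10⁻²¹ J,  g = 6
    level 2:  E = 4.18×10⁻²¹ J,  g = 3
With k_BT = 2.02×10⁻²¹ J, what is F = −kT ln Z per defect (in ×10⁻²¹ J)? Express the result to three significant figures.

Eᵢ/kT = 0.38911, 1.4010, 2.0693.
Z = Σ gᵢe^(−Eᵢ/kT) = 6·e^(−0.38911) + 6·e^(−1.4010) + 3·e^(−2.0693) = 4.0660 + 1.4781 + 0.37882 = 5.9229.
F = −kT ln Z = −2.02 × ln(5.9229) = −2.02 × 1.7788 = -3.59 ×10⁻²¹ J.

-3.59 ×10⁻²¹ J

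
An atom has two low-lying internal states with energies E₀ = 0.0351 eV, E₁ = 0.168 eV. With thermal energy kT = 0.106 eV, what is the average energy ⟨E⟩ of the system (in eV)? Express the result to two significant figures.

0.065 eV

Eᵢ/kT = 0.3311, 1.585.
Z = Σ e^(−Eᵢ/kT) = e^(−0.3311) + e^(−1.585) = 0.7181 + 0.2049 = 0.9230.
⟨E⟩ = Σ Eᵢ e^(−Eᵢ/kT) / Z = (0.0351·0.7181 + 0.168·0.2049) / 0.9230 = 0.065 eV.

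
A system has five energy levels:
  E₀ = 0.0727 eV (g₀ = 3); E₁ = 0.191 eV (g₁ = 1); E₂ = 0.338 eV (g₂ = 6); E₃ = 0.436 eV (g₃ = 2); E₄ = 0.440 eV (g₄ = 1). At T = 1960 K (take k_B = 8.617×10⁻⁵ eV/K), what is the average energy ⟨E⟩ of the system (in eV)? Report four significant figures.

0.1741 eV

k_BT = 8.617×10⁻⁵ × 1960 K = 0.168893 eV.
Eᵢ/kT = 0.430450, 1.13089, 2.00127, 2.58152, 2.60520.
Z = Σ gᵢe^(−Eᵢ/kT) = 3·e^(−0.430450) + 1·e^(−1.13089) + 6·e^(−2.00127) + 2·e^(−2.58152) + 1·e^(−2.60520) = 1.95065 + 0.322746 + 0.810981 + 0.151318 + 0.0738884 = 3.30958.
⟨E⟩ = Σ Eᵢ gᵢe^(−Eᵢ/kT) / Z = (0.0727·1.95065 + 0.191·0.322746 + 0.338·0.810981 + 0.436·0.151318 + 0.440·0.0738884) / 3.30958 = 0.1741 eV.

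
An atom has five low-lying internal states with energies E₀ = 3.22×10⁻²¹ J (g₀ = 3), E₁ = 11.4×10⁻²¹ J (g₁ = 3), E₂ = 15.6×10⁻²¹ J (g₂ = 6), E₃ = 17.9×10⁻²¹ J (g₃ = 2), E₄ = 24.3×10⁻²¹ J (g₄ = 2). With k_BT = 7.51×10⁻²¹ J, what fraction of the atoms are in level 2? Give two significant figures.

Eᵢ/kT = 0.4288, 1.518, 2.077, 2.383, 3.236.
Z = Σ gᵢe^(−Eᵢ/kT) = 3·e^(−0.4288) + 3·e^(−1.518) + 6·e^(−2.077) + 2·e^(−2.383) + 2·e^(−3.236) = 1.954 + 0.6574 + 0.7518 + 0.1845 + 0.07864 = 3.626.
P₂ = g₂ e^(−E₂/kT) / Z = 0.7518/3.626 = 0.21.

0.21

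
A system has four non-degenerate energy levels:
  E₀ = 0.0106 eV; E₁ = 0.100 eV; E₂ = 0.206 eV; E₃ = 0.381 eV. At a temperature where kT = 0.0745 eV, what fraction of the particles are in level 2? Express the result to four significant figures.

Eᵢ/kT = 0.142282, 1.34228, 2.76510, 5.11409.
Z = Σ e^(−Eᵢ/kT) = e^(−0.142282) + e^(−1.34228) + e^(−2.76510) + e^(−5.11409) = 0.867377 + 0.261249 + 0.0629698 + 0.00601145 = 1.19761.
P₂ = e^(−E₂/kT) / Z = 0.0629698/1.19761 = 0.05258.

0.05258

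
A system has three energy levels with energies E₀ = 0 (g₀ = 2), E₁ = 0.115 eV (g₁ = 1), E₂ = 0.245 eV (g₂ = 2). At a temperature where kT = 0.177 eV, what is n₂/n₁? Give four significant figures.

n₂/n₁ = (g₂/g₁) exp[−(E₂−E₁)/kT] = (2/1) × exp(−(0.130 eV)/(0.177 eV)) = (2/1) × exp(-0.734463) = 0.9595.

0.9595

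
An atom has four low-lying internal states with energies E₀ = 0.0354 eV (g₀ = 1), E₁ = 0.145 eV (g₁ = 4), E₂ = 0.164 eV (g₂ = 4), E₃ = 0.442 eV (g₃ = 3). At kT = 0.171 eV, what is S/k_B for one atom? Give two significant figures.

Eᵢ/kT = 0.2070, 0.8480, 0.9591, 2.585.
Z = Σ gᵢe^(−Eᵢ/kT) = 1·e^(−0.2070) + 4·e^(−0.8480) + 4·e^(−0.9591) + 3·e^(−2.585) = 0.8130 + 1.713 + 1.533 + 0.2262 = 4.285.
⟨E⟩ = Σ EᵢPᵢ = 0.1467 eV.
S/k_B = ln Z + ⟨E⟩/kT = ln(4.285) + 0.1467/0.171 = 1.455 + 0.8579 = 2.3.

2.3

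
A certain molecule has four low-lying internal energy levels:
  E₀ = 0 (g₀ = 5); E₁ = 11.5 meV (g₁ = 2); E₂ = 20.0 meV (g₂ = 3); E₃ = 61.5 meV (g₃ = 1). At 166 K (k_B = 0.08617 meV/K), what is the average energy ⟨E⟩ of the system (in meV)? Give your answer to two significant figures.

3.9 meV

k_BT = 0.08617 × 166 K = 14.30 meV.
Eᵢ/kT = 0, 0.8042, 1.399, 4.301.
Z = Σ gᵢe^(−Eᵢ/kT) = 5·e^(−0) + 2·e^(−0.8042) + 3·e^(−1.399) + 1·e^(−4.301) = 5.000 + 0.8949 + 0.7405 + 0.01355 = 6.649.
⟨E⟩ = Σ Eᵢ gᵢe^(−Eᵢ/kT) / Z = (0·5.000 + 11.5·0.8949 + 20.0·0.7405 + 61.5·0.01355) / 6.649 = 3.9 meV.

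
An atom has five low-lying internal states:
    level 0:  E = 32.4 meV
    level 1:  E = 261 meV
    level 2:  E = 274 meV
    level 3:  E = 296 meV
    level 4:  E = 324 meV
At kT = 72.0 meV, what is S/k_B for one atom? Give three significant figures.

0.483

Eᵢ/kT = 0.45000, 3.6250, 3.8056, 4.1111, 4.5000.
Z = Σ e^(−Eᵢ/kT) = e^(−0.45000) + e^(−3.6250) + e^(−3.8056) + e^(−4.1111) + e^(−4.5000) = 0.63763 + 0.026649 + 0.022246 + 0.016390 + 0.011109 = 0.71402.
⟨E⟩ = Σ EᵢPᵢ = 59.047 meV.
S/k_B = ln Z + ⟨E⟩/kT = ln(0.71402) + 59.047/72.0 = -0.33684 + 0.82010 = 0.483.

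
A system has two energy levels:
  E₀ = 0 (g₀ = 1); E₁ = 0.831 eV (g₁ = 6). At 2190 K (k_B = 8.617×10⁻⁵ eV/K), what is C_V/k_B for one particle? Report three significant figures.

k_BT = 8.617×10⁻⁵ × 2190 K = 0.18871 eV.
Eᵢ/kT = 0, 4.4036.
Z = Σ gᵢe^(−Eᵢ/kT) = 1·e^(−0) + 6·e^(−4.4036) = 1.0000 + 0.073399 = 1.0734.
⟨E⟩ = 0.056824 eV, ⟨E²⟩ = 0.047221 eV².
C_V/k_B = (⟨E²⟩ − ⟨E⟩²)/(kT)² = (0.047221 − 0.0032290)/0.035611 = 1.24.

1.24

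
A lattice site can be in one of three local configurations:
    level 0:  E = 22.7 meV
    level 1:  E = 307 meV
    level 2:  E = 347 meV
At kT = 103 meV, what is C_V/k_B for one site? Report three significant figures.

0.742

Eᵢ/kT = 0.22039, 2.9806, 3.3689.
Z = Σ e^(−Eᵢ/kT) = e^(−0.22039) + e^(−2.9806) + e^(−3.3689) = 0.80221 + 0.050762 + 0.034427 = 0.88740.
⟨E⟩ = 51.544 meV, ⟨E²⟩ = 10528 meV².
C_V/k_B = (⟨E²⟩ − ⟨E⟩²)/(kT)² = (10528 − 2656.8)/10609 = 0.742.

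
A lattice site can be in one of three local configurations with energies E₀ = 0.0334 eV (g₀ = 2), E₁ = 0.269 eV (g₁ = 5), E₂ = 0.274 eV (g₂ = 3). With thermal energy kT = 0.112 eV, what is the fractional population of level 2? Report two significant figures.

0.12

Eᵢ/kT = 0.2982, 2.402, 2.446.
Z = Σ gᵢe^(−Eᵢ/kT) = 2·e^(−0.2982) + 5·e^(−2.402) + 3·e^(−2.446) = 1.484 + 0.4527 + 0.2599 = 2.197.
P₂ = g₂ e^(−E₂/kT) / Z = 0.2599/2.197 = 0.12.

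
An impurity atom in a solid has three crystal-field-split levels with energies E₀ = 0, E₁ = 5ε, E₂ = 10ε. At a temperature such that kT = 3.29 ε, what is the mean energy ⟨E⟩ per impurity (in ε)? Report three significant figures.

1.24 ε

Eᵢ/kT = 0, 1.5198, 3.0395.
Z = Σ e^(−Eᵢ/kT) = e^(−0) + e^(−1.5198) + e^(−3.0395) = 1.0000 + 0.21876 + 0.047859 = 1.2666.
⟨E⟩ = Σ Eᵢ e^(−Eᵢ/kT) / Z = (0·1.0000 + 5·0.21876 + 10·0.047859) / 1.2666 = 1.24 ε.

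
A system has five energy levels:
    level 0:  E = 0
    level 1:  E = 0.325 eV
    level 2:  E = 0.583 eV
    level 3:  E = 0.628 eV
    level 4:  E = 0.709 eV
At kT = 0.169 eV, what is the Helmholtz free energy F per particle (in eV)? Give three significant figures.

Eᵢ/kT = 0, 1.9231, 3.4497, 3.7160, 4.1953.
Z = Σ e^(−Eᵢ/kT) = e^(−0) + e^(−1.9231) + e^(−3.4497) + e^(−3.7160) + e^(−4.1953) = 1.0000 + 0.14615 + 0.031755 + 0.024331 + 0.015066 = 1.2173.
F = −kT ln Z = −0.169 × ln(1.2173) = −0.169 × 0.19664 = -0.0332 eV.

-0.0332 eV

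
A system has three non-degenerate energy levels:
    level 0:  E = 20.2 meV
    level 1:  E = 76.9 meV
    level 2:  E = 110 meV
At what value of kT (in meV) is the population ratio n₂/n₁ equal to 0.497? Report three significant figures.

47.3 meV

n₂/n₁ = exp[−(E₂−E₁)/kT] = 0.497.
⇒ (E₂−E₁)/kT = ln(1/0.497) = ln(2.0121) = 0.69918.
kT = 33.1 meV / 0.69918 = 47.3 meV.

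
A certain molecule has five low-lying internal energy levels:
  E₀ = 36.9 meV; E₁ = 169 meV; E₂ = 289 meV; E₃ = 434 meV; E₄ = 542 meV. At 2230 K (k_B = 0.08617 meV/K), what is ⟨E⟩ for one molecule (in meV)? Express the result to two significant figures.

k_BT = 0.08617 × 2230 K = 192.2 meV.
Eᵢ/kT = 0.1920, 0.8793, 1.504, 2.258, 2.820.
Z = Σ e^(−Eᵢ/kT) = e^(−0.1920) + e^(−0.8793) + e^(−1.504) + e^(−2.258) + e^(−2.820) = 0.8253 + 0.4151 + 0.2222 + 0.1046 + 0.05961 = 1.627.
⟨E⟩ = Σ Eᵢ e^(−Eᵢ/kT) / Z = (36.9·0.8253 + 169·0.4151 + 289·0.2222 + 434·0.1046 + 542·0.05961) / 1.627 = 150 meV.

150 meV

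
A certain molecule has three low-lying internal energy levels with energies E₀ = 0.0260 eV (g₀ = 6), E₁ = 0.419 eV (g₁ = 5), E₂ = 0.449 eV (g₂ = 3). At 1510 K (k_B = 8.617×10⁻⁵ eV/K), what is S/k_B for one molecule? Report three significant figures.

k_BT = 8.617×10⁻⁵ × 1510 K = 0.13012 eV.
Eᵢ/kT = 0.19982, 3.2201, 3.4507.
Z = Σ gᵢe^(−Eᵢ/kT) = 6·e^(−0.19982) + 5·e^(−3.2201) + 3·e^(−3.4507) = 4.9133 + 0.19976 + 0.095170 = 5.2082.
⟨E⟩ = Σ EᵢPᵢ = 0.048803 eV.
S/k_B = ln Z + ⟨E⟩/kT = ln(5.2082) + 0.048803/0.13012 = 1.6502 + 0.37506 = 2.03.

2.03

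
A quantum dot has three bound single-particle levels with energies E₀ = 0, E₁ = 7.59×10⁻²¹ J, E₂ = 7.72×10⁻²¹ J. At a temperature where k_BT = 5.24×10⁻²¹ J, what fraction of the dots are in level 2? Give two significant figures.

Eᵢ/kT = 0, 1.448, 1.473.
Z = Σ e^(−Eᵢ/kT) = e^(−0) + e^(−1.448) + e^(−1.473) = 1.000 + 0.2350 + 0.2292 = 1.464.
P₂ = e^(−E₂/kT) / Z = 0.2292/1.464 = 0.16.

0.16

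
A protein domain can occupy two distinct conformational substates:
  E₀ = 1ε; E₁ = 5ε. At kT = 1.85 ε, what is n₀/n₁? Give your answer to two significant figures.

n₀/n₁ = exp[−(E₀−E₁)/kT] = exp(−(-4ε)/(1.85ε)) = exp(2.162) = 8.7.

8.7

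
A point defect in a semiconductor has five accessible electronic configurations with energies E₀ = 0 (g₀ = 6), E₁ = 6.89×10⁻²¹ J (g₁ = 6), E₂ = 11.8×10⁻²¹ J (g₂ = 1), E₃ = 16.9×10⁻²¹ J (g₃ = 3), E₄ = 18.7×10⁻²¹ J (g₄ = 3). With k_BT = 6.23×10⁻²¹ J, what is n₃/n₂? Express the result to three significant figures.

1.32

n₃/n₂ = (g₃/g₂) exp[−(E₃−E₂)/kT] = (3/1) × exp(−(5.1 ×10⁻²¹ J)/(6.23 ×10⁻²¹ J)) = (3/1) × exp(-0.81862) = 1.32.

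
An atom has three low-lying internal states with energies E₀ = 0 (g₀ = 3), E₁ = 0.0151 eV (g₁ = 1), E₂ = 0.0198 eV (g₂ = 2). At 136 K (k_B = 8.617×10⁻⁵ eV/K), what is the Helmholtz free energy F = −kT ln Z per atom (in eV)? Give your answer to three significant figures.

-0.0152 eV

k_BT = 8.617×10⁻⁵ × 136 K = 0.011719 eV.
Eᵢ/kT = 0, 1.2885, 1.6896.
Z = Σ gᵢe^(−Eᵢ/kT) = 3·e^(−0) + 1·e^(−1.2885) + 2·e^(−1.6896) = 3.0000 + 0.27568 + 0.36919 = 3.6449.
F = −kT ln Z = −0.011719 × ln(3.6449) = −0.011719 × 1.2933 = -0.0152 eV.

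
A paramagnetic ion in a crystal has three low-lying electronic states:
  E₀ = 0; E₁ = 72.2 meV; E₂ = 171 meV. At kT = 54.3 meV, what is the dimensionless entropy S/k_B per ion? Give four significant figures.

Eᵢ/kT = 0, 1.32965, 3.14917.
Z = Σ e^(−Eᵢ/kT) = e^(−0) + e^(−1.32965) + e^(−3.14917) = 1.00000 + 0.264570 + 0.0428877 = 1.30746.
⟨E⟩ = Σ EᵢPᵢ = 20.2192 meV.
S/k_B = ln Z + ⟨E⟩/kT = ln(1.30746) + 20.2192/54.3 = 0.268086 + 0.372361 = 0.6404.

0.6404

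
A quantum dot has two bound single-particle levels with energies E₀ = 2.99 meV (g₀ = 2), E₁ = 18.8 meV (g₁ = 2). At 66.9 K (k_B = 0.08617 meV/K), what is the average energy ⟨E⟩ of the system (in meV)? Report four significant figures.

3.947 meV

k_BT = 0.08617 × 66.9 K = 5.76477 meV.
Eᵢ/kT = 0.518668, 3.26119.
Z = Σ gᵢe^(−Eᵢ/kT) = 2·e^(−0.518668) + 2·e^(−3.26119) = 1.19063 + 0.0766855 = 1.26732.
⟨E⟩ = Σ Eᵢ gᵢe^(−Eᵢ/kT) / Z = (2.99·1.19063 + 18.8·0.0766855) / 1.26732 = 3.947 meV.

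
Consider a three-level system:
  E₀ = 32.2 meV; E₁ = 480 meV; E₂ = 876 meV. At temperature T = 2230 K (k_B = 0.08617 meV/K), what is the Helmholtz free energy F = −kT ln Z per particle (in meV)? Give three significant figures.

12.2 meV

k_BT = 0.08617 × 2230 K = 192.16 meV.
Eᵢ/kT = 0.16757, 2.4979, 4.5587.
Z = Σ e^(−Eᵢ/kT) = e^(−0.16757) + e^(−2.4979) + e^(−4.5587) = 0.84572 + 0.082258 + 0.010476 = 0.93845.
F = −kT ln Z = −192.16 × ln(0.93845) = −192.16 × -0.063526 = 12.2 meV.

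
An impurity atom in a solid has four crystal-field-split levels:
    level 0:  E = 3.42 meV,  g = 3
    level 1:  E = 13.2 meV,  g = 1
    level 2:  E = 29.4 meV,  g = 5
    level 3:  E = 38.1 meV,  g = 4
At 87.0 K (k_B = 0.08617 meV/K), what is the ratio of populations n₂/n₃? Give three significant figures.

3.99

k_BT = 0.08617 × 87.0 K = 7.4968 meV.
n₂/n₃ = (g₂/g₃) exp[−(E₂−E₃)/kT] = (5/4) × exp(−(-8.7 meV)/(7.4968 meV)) = (5/4) × exp(1.1605) = 3.99.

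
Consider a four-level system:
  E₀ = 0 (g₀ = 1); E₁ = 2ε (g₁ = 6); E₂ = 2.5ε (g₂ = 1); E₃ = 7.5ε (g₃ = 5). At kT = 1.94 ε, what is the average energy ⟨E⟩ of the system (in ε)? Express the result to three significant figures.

1.63 ε

Eᵢ/kT = 0, 1.0309, 1.2887, 3.8660.
Z = Σ gᵢe^(−Eᵢ/kT) = 1·e^(−0) + 6·e^(−1.0309) + 1·e^(−1.2887) + 5·e^(−3.8660) = 1.0000 + 2.1401 + 0.27563 + 0.10471 = 3.5204.
⟨E⟩ = Σ Eᵢ gᵢe^(−Eᵢ/kT) / Z = (0·1.0000 + 2·2.1401 + 2.5·0.27563 + 7.5·0.10471) / 3.5204 = 1.63 ε.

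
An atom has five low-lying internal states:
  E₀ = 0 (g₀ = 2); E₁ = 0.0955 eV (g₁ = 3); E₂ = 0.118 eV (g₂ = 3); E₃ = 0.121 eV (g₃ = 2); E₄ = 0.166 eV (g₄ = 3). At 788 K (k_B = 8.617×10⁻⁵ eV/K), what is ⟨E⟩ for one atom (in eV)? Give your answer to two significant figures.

k_BT = 8.617×10⁻⁵ × 788 K = 0.06790 eV.
Eᵢ/kT = 0, 1.406, 1.738, 1.782, 2.445.
Z = Σ gᵢe^(−Eᵢ/kT) = 2·e^(−0) + 3·e^(−1.406) + 3·e^(−1.738) + 2·e^(−1.782) + 3·e^(−2.445) = 2.000 + 0.7354 + 0.5276 + 0.3366 + 0.2602 = 3.860.
⟨E⟩ = Σ Eᵢ gᵢe^(−Eᵢ/kT) / Z = (0·2.000 + 0.0955·0.7354 + 0.118·0.5276 + 0.121·0.3366 + 0.166·0.2602) / 3.860 = 0.056 eV.

0.056 eV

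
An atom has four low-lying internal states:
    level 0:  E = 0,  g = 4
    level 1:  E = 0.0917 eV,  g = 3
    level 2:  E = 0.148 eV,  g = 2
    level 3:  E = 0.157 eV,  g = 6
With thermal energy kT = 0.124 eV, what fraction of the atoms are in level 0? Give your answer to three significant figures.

0.517

Eᵢ/kT = 0, 0.73952, 1.1935, 1.2661.
Z = Σ gᵢe^(−Eᵢ/kT) = 4·e^(−0) + 3·e^(−0.73952) + 2·e^(−1.1935) + 6·e^(−1.2661) = 4.0000 + 1.4320 + 0.60632 + 1.6916 = 7.7299.
P₀ = g₀ e^(−E₀/kT) / Z = 4.0000/7.7299 = 0.517.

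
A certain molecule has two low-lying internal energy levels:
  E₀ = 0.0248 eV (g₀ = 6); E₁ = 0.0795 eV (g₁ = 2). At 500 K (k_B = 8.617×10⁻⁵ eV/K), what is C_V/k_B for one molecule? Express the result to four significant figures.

0.1262

k_BT = 8.617×10⁻⁵ × 500 K = 0.0430850 eV.
Eᵢ/kT = 0.575606, 1.84519.
Z = Σ gᵢe^(−Eᵢ/kT) = 6·e^(−0.575606) + 2·e^(−1.84519) = 3.37418 + 0.315991 = 3.69017.
⟨E⟩ = 0.0294840 eV, ⟨E²⟩ = 0.00110358 eV².
C_V/k_B = (⟨E²⟩ − ⟨E⟩²)/(kT)² = (0.00110358 − 0.000869306)/0.00185632 = 0.1262.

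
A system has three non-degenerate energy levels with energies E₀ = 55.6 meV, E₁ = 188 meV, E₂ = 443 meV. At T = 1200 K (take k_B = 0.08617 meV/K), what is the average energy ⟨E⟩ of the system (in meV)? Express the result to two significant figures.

91 meV

k_BT = 0.08617 × 1200 K = 103.4 meV.
Eᵢ/kT = 0.5377, 1.818, 4.284.
Z = Σ e^(−Eᵢ/kT) = e^(−0.5377) + e^(−1.818) + e^(−4.284) = 0.5841 + 0.1624 + 0.01379 = 0.7603.
⟨E⟩ = Σ Eᵢ e^(−Eᵢ/kT) / Z = (55.6·0.5841 + 188·0.1624 + 443·0.01379) / 0.7603 = 91 meV.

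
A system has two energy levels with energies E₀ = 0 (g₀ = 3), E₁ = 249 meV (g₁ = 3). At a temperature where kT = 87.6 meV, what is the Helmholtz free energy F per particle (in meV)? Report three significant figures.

Eᵢ/kT = 0, 2.8425.
Z = Σ gᵢe^(−Eᵢ/kT) = 3·e^(−0) + 3·e^(−2.8425) = 3.0000 + 0.17484 = 3.1748.
F = −kT ln Z = −87.6 × ln(3.1748) = −87.6 × 1.1552 = -101 meV.

-101 meV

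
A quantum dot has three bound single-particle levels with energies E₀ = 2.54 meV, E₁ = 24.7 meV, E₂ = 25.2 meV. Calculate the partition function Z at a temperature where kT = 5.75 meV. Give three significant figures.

Eᵢ/kT = 0.44174, 4.2957, 4.3826.
Z = Σ e^(−Eᵢ/kT) = e^(−0.44174) + e^(−4.2957) + e^(−4.3826) = 0.64292 + 0.013627 + 0.012493 = 0.66904.

Z = 0.669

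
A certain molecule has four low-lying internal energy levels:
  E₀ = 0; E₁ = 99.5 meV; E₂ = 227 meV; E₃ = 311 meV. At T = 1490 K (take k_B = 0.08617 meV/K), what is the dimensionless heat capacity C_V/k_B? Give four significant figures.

k_BT = 0.08617 × 1490 K = 128.393 meV.
Eᵢ/kT = 0, 0.774964, 1.76801, 2.42225.
Z = Σ e^(−Eᵢ/kT) = e^(−0) + e^(−0.774964) + e^(−1.76801) + e^(−2.42225) = 1.00000 + 0.460720 + 0.170672 + 0.0887218 = 1.72011.
⟨E⟩ = 65.2148 meV, ⟨E²⟩ = 12753.3 meV².
C_V/k_B = (⟨E²⟩ − ⟨E⟩²)/(kT)² = (12753.3 − 4252.97)/16484.8 = 0.5156.

0.5156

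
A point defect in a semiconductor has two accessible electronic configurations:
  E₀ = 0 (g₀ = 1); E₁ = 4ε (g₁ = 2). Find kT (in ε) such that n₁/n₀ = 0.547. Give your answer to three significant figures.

n₁/n₀ = (g₁/g₀) exp[−(E₁−E₀)/kT] = 0.547.
⇒ (E₁−E₀)/kT = ln((2/1)/0.547) = ln(3.6563) = 1.2965.
kT = 4ε / 1.2965 = 3.09 ε.

3.09 ε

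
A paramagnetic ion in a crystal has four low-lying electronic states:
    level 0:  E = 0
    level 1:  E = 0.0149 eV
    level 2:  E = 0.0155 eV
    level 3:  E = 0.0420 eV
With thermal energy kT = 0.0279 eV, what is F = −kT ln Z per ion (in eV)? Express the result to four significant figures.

Eᵢ/kT = 0, 0.534050, 0.555556, 1.50538.
Z = Σ e^(−Eᵢ/kT) = e^(−0) + e^(−0.534050) + e^(−0.555556) + e^(−1.50538) = 1.00000 + 0.586226 + 0.573753 + 0.221933 = 2.38191.
F = −kT ln Z = −0.0279 × ln(2.38191) = −0.0279 × 0.867903 = -0.02421 eV.

-0.02421 eV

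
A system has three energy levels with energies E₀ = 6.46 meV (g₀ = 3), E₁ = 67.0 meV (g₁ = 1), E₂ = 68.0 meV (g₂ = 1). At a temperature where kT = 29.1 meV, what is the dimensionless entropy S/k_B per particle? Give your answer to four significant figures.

1.336

Eᵢ/kT = 0.221993, 2.30241, 2.33677.
Z = Σ gᵢe^(−Eᵢ/kT) = 3·e^(−0.221993) + 1·e^(−2.30241) + 1·e^(−2.33677) = 2.40276 + 0.100018 + 0.0966393 = 2.59942.
⟨E⟩ = Σ EᵢPᵢ = 11.0773 meV.
S/k_B = ln Z + ⟨E⟩/kT = ln(2.59942) + 11.0773/29.1 = 0.955288 + 0.380663 = 1.336.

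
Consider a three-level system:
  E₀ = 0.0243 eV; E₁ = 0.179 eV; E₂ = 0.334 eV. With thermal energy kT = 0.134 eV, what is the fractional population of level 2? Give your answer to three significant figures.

0.0701

Eᵢ/kT = 0.18134, 1.3358, 2.4925.
Z = Σ e^(−Eᵢ/kT) = e^(−0.18134) + e^(−1.3358) + e^(−2.4925) = 0.83415 + 0.26295 + 0.082703 = 1.1798.
P₂ = e^(−E₂/kT) / Z = 0.082703/1.1798 = 0.0701.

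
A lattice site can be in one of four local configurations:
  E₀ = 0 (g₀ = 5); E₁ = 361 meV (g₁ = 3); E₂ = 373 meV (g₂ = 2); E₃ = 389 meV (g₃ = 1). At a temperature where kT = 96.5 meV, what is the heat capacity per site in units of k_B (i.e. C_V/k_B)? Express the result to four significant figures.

Eᵢ/kT = 0, 3.74093, 3.86528, 4.03109.
Z = Σ gᵢe^(−Eᵢ/kT) = 5·e^(−0) + 3·e^(−3.74093) + 2·e^(−3.86528) + 1·e^(−4.03109) = 5.00000 + 0.0711961 + 0.0419141 + 0.0177550 = 5.13087.
⟨E⟩ = 9.40239 meV, ⟨E²⟩ = 3468.52 meV².
C_V/k_B = (⟨E²⟩ − ⟨E⟩²)/(kT)² = (3468.52 − 88.4049)/9312.25 = 0.3630.

0.3630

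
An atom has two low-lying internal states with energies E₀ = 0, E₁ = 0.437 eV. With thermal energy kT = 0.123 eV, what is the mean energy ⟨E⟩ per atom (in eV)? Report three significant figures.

Eᵢ/kT = 0, 3.5528.
Z = Σ e^(−Eᵢ/kT) = e^(−0) + e^(−3.5528) = 1.0000 + 0.028644 = 1.0286.
⟨E⟩ = Σ Eᵢ e^(−Eᵢ/kT) / Z = (0·1.0000 + 0.437·0.028644) / 1.0286 = 0.0122 eV.

0.0122 eV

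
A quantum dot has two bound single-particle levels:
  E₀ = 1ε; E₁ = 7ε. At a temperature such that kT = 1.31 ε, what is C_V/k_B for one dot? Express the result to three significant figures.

Eᵢ/kT = 0.76336, 5.3435.
Z = Σ e^(−Eᵢ/kT) = e^(−0.76336) + e^(−5.3435) = 0.46610 + 0.0047791 = 0.47088.
⟨E⟩ = 1.0609 ε, ⟨E²⟩ = 1.4872 ε².
C_V/k_B = (⟨E²⟩ − ⟨E⟩²)/(kT)² = (1.4872 − 1.1255)/1.7161 = 0.211.

0.211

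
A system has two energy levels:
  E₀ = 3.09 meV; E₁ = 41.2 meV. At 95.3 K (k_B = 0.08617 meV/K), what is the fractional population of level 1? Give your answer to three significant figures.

0.00956

k_BT = 0.08617 × 95.3 K = 8.2120 meV.
Eᵢ/kT = 0.37628, 5.0170.
Z = Σ e^(−Eᵢ/kT) = e^(−0.37628) + e^(−5.0170) = 0.68641 + 0.0066244 = 0.69303.
P₁ = e^(−E₁/kT) / Z = 0.0066244/0.69303 = 0.00956.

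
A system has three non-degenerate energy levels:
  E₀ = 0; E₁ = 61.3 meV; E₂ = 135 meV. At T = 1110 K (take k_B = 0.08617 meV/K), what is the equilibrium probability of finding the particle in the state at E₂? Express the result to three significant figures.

0.138

k_BT = 0.08617 × 1110 K = 95.649 meV.
Eᵢ/kT = 0, 0.64088, 1.4114.
Z = Σ e^(−Eᵢ/kT) = e^(−0) + e^(−0.64088) + e^(−1.4114) = 1.0000 + 0.52683 + 0.24380 = 1.7706.
P₂ = e^(−E₂/kT) / Z = 0.24380/1.7706 = 0.138.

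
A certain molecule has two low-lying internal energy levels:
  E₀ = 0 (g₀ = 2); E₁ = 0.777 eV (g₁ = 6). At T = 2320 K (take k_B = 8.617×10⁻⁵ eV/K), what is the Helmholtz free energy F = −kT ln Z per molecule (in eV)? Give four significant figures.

k_BT = 8.617×10⁻⁵ × 2320 K = 0.199914 eV.
Eᵢ/kT = 0, 3.88667.
Z = Σ gᵢe^(−Eᵢ/kT) = 2·e^(−0) + 6·e^(−3.88667) = 2.00000 + 0.123081 = 2.12308.
F = −kT ln Z = −0.199914 × ln(2.12308) = −0.199914 × 0.752868 = -0.1505 eV.

-0.1505 eV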